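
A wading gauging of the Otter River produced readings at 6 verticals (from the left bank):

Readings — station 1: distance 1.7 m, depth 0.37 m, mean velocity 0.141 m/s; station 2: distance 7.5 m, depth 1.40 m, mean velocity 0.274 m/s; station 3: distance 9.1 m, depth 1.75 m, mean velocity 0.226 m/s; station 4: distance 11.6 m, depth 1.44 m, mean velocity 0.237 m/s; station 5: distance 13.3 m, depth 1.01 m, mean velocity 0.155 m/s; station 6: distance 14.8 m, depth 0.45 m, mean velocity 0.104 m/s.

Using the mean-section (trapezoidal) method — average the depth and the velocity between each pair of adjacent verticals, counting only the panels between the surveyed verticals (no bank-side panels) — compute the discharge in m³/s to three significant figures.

Panel 1-2: Δb = 5.8 m, d̄ = (0.37+1.40)/2 = 0.885, v̄ = (0.141+0.274)/2 = 0.2075 → q = 5.8×0.885×0.2075 = 1.065 m³/s
Panel 2-3: Δb = 1.6 m, d̄ = (1.40+1.75)/2 = 1.575, v̄ = (0.274+0.226)/2 = 0.25 → q = 1.6×1.575×0.25 = 0.6300 m³/s
Panel 3-4: Δb = 2.5 m, d̄ = (1.75+1.44)/2 = 1.595, v̄ = (0.226+0.237)/2 = 0.2315 → q = 2.5×1.595×0.2315 = 0.9231 m³/s
Panel 4-5: Δb = 1.7 m, d̄ = (1.44+1.01)/2 = 1.225, v̄ = (0.237+0.155)/2 = 0.196 → q = 1.7×1.225×0.196 = 0.4082 m³/s
Panel 5-6: Δb = 1.5 m, d̄ = (1.01+0.45)/2 = 0.73, v̄ = (0.155+0.104)/2 = 0.1295 → q = 1.5×0.73×0.1295 = 0.1418 m³/s
Q = Σ q = 3.168 m³/s

3.17 m³/s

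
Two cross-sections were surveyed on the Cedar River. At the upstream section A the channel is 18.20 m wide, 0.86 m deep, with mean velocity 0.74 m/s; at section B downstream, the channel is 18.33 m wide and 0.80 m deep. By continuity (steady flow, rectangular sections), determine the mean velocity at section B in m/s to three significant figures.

Q = A₁V₁ = (18.20×0.86) × 0.74 = 11.58 m³/s
A₂ = 18.33 × 0.80 = 14.66 m²
V₂ = Q/A₂ = 11.58/14.66 = 0.7899 m/s

0.790 m/s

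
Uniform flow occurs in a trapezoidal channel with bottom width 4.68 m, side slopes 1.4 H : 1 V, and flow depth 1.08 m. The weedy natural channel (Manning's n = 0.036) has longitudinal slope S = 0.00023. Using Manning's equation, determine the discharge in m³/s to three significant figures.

2.42 m³/s

A = (b + z·y)·y = (4.68 + 1.4×1.08)×1.08 = 6.687 m²
P = b + 2y√(1+z²) = 4.68 + 2×1.08×√(1+1.4²) = 8.396 m
R = A/P = 6.687/8.396 = 0.7965 m
Q = (1/n)·A·R^(2/3)·S^(1/2) = (1/0.036) × 6.687 × 0.7965^(2/3) × 0.00023^(1/2) = 2.421 m³/s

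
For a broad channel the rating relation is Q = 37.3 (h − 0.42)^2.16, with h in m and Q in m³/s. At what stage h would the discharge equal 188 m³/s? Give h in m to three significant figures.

2.53 m

h − h₀ = (Q/C)^(1/b) = (188/37.3)^(1/2.16) = 2.115 m
h = 0.42 + 2.115 = 2.535 m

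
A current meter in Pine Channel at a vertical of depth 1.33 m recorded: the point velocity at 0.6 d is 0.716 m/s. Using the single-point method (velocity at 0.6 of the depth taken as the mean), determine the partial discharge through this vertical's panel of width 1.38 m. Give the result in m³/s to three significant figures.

1.31 m³/s

v̄ = v₀.₆ = 0.716 m/s
q = v̄ × d × w = 0.7160 × 1.33 × 1.38 = 1.314 m³/s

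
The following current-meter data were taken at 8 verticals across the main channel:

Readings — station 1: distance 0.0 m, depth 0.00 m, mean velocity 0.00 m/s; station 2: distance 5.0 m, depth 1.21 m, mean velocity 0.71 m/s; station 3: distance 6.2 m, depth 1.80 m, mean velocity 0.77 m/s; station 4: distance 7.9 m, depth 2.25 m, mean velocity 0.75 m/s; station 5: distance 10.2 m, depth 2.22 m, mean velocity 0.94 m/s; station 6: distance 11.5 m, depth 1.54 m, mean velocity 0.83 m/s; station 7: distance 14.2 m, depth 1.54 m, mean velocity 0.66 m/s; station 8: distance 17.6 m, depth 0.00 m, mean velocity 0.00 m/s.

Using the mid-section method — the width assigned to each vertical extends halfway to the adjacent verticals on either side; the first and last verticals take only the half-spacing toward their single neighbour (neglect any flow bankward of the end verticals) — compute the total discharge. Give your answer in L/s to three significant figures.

17500 L/s

w_2 = (6.2 − 0.0)/2 = 3.1 m; q_2 = 0.71 × 1.21 × 3.1 = 2.663 m³/s
w_3 = (7.9 − 5.0)/2 = 1.45 m; q_3 = 0.77 × 1.80 × 1.45 = 2.010 m³/s
w_4 = (10.2 − 6.2)/2 = 2 m; q_4 = 0.75 × 2.25 × 2 = 3.375 m³/s
w_5 = (11.5 − 7.9)/2 = 1.8 m; q_5 = 0.94 × 2.22 × 1.8 = 3.756 m³/s
w_6 = (14.2 − 10.2)/2 = 2 m; q_6 = 0.83 × 1.54 × 2 = 2.556 m³/s
w_7 = (17.6 − 11.5)/2 = 3.05 m; q_7 = 0.66 × 1.54 × 3.05 = 3.100 m³/s
Stations 1, 8 contribute zero (depth or velocity is 0).
Q = Σ qᵢ = 17.46 m³/s
= 17.46 × 1000 = 17460 L/s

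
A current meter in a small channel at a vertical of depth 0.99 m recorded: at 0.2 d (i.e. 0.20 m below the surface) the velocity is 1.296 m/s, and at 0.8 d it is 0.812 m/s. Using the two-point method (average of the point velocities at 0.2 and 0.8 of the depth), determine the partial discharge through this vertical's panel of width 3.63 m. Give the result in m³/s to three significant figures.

3.79 m³/s

v̄ = (1.296 + 0.812) / 2 = 1.054 m/s
q = v̄ × d × w = 1.054 × 0.99 × 3.63 = 3.788 m³/s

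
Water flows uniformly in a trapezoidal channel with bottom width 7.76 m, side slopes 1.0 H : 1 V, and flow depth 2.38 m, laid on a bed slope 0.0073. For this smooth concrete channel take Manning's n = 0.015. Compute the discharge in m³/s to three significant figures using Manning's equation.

193 m³/s

A = (b + z·y)·y = (7.76 + 1.0×2.38)×2.38 = 24.13 m²
P = b + 2y√(1+z²) = 7.76 + 2×2.38×√(1+1.0²) = 14.49 m
R = A/P = 24.13/14.49 = 1.665 m
Q = (1/n)·A·R^(2/3)·S^(1/2) = (1/0.015) × 24.13 × 1.665^(2/3) × 0.0073^(1/2) = 193.1 m³/s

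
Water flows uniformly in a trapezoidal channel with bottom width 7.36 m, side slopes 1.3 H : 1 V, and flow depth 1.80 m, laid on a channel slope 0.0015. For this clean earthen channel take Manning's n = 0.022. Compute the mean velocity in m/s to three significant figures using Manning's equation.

2.11 m/s

A = (b + z·y)·y = (7.36 + 1.3×1.80)×1.80 = 17.46 m²
P = b + 2y√(1+z²) = 7.36 + 2×1.80×√(1+1.3²) = 13.26 m
R = A/P = 17.46/13.26 = 1.316 m
Q = (1/n)·A·R^(2/3)·S^(1/2) = (1/0.022) × 17.46 × 1.316^(2/3) × 0.0015^(1/2) = 36.92 m³/s
V = Q/A = 36.92/17.46 = 2.114 m/s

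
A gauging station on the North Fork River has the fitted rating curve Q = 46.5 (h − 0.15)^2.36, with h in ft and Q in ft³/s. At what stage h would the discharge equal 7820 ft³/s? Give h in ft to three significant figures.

8.92 ft

h − h₀ = (Q/C)^(1/b) = (7820/46.5)^(1/2.36) = 8.772 ft
h = 0.15 + 8.772 = 8.922 ft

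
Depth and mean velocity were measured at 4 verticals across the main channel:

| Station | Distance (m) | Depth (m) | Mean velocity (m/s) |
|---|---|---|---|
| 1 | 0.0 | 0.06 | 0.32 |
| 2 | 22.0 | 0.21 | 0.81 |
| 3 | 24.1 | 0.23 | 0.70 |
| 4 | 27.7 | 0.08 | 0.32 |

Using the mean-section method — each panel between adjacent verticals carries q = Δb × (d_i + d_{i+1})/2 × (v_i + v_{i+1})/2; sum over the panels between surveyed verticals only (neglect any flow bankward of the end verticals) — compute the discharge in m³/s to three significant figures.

Panel 1-2: Δb = 22 m, d̄ = (0.06+0.21)/2 = 0.135, v̄ = (0.32+0.81)/2 = 0.565 → q = 22×0.135×0.565 = 1.678 m³/s
Panel 2-3: Δb = 2.1 m, d̄ = (0.21+0.23)/2 = 0.22, v̄ = (0.81+0.70)/2 = 0.755 → q = 2.1×0.22×0.755 = 0.3488 m³/s
Panel 3-4: Δb = 3.6 m, d̄ = (0.23+0.08)/2 = 0.155, v̄ = (0.70+0.32)/2 = 0.51 → q = 3.6×0.155×0.51 = 0.2846 m³/s
Q = Σ q = 2.311 m³/s

2.31 m³/s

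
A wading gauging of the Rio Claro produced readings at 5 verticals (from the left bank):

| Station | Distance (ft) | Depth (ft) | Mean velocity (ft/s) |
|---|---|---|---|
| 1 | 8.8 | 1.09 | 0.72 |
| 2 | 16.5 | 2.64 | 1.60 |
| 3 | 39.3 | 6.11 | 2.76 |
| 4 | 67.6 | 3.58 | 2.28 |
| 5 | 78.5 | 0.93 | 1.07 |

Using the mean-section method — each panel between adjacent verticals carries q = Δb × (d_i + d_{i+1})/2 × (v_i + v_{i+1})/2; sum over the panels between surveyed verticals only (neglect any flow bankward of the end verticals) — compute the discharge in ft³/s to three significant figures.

Panel 1-2: Δb = 7.7 ft, d̄ = (1.09+2.64)/2 = 1.865, v̄ = (0.72+1.60)/2 = 1.16 → q = 7.7×1.865×1.16 = 16.66 ft³/s
Panel 2-3: Δb = 22.8 ft, d̄ = (2.64+6.11)/2 = 4.375, v̄ = (1.60+2.76)/2 = 2.18 → q = 22.8×4.375×2.18 = 217.5 ft³/s
Panel 3-4: Δb = 28.3 ft, d̄ = (6.11+3.58)/2 = 4.845, v̄ = (2.76+2.28)/2 = 2.52 → q = 28.3×4.845×2.52 = 345.5 ft³/s
Panel 4-5: Δb = 10.9 ft, d̄ = (3.58+0.93)/2 = 2.255, v̄ = (2.28+1.07)/2 = 1.675 → q = 10.9×2.255×1.675 = 41.17 ft³/s
Q = Σ q = 620.8 ft³/s

621 ft³/s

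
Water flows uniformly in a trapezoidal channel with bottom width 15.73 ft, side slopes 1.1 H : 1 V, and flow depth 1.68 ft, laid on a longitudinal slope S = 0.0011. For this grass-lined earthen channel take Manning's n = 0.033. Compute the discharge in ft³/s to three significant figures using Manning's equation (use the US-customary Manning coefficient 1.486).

A = (b + z·y)·y = (15.73 + 1.1×1.68)×1.68 = 29.53 ft²
P = b + 2y√(1+z²) = 15.73 + 2×1.68×√(1+1.1²) = 20.72 ft
R = A/P = 29.53/20.72 = 1.425 ft
Q = (1.486/n)·A·R^(2/3)·S^(1/2) = (1.486/0.033) × 29.53 × 1.425^(2/3) × 0.0011^(1/2) = 55.85 ft³/s

55.8 ft³/s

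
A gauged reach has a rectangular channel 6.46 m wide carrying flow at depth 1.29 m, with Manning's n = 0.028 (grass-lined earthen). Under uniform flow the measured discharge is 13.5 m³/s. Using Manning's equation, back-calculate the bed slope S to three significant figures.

0.00229

A = b·y = 6.46 × 1.29 = 8.333 m²
P = b + 2y = 6.46 + 2×1.29 = 9.040 m
R = A/P = 8.333/9.040 = 0.9218 m
S = (Q·n / (1·A·R^(2/3)))² = (13.5×0.028 / (1×8.333×0.9472))² = 0.002293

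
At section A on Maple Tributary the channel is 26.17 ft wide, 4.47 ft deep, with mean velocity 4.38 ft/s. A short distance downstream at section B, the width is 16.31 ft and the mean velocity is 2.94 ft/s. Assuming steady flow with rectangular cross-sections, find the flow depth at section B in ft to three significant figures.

Q = A₁V₁ = (26.17×4.47) × 4.38 = 512.4 ft³/s
d₂ = Q/(b₂ V₂) = 512.4/(16.31×2.94) = 10.69 ft

10.7 ft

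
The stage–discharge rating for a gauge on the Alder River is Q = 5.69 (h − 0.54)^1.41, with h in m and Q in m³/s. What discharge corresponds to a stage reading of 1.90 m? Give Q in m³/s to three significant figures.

Q = 5.69 × (1.90 − 0.54)^1.41 = 5.69 × 1.36^1.41 = 8.778 m³/s

8.78 m³/s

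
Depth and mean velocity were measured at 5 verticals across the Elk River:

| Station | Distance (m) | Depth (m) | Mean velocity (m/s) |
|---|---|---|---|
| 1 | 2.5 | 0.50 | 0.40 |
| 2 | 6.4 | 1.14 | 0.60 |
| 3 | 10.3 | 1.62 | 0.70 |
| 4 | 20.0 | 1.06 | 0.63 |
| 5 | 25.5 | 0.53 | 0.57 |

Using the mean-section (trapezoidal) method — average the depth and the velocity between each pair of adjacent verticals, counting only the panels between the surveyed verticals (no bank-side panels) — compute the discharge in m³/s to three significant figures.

16.4 m³/s

Panel 1-2: Δb = 3.9 m, d̄ = (0.50+1.14)/2 = 0.82, v̄ = (0.40+0.60)/2 = 0.5 → q = 3.9×0.82×0.5 = 1.599 m³/s
Panel 2-3: Δb = 3.9 m, d̄ = (1.14+1.62)/2 = 1.38, v̄ = (0.60+0.70)/2 = 0.65 → q = 3.9×1.38×0.65 = 3.498 m³/s
Panel 3-4: Δb = 9.7 m, d̄ = (1.62+1.06)/2 = 1.34, v̄ = (0.70+0.63)/2 = 0.665 → q = 9.7×1.34×0.665 = 8.644 m³/s
Panel 4-5: Δb = 5.5 m, d̄ = (1.06+0.53)/2 = 0.795, v̄ = (0.63+0.57)/2 = 0.6 → q = 5.5×0.795×0.6 = 2.624 m³/s
Q = Σ q = 16.36 m³/s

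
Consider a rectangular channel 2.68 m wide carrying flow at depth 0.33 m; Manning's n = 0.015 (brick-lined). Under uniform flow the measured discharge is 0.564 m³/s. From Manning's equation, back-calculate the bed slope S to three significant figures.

0.000538

A = b·y = 2.68 × 0.33 = 0.8844 m²
P = b + 2y = 2.68 + 2×0.33 = 3.340 m
R = A/P = 0.8844/3.340 = 0.2648 m
S = (Q·n / (1·A·R^(2/3)))² = (0.564×0.015 / (1×0.8844×0.4124))² = 0.0005382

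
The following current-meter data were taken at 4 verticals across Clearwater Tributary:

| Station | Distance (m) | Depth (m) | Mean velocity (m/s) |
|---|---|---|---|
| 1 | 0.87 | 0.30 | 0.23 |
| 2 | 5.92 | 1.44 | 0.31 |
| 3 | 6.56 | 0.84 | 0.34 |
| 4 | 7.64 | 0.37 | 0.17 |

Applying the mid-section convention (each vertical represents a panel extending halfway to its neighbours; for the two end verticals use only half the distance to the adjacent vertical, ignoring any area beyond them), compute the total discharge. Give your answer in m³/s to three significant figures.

1.72 m³/s

w_1 = (5.92 − 0.87)/2 = 2.525 m; q_1 = 0.23 × 0.30 × 2.525 = 0.1742 m³/s
w_2 = (6.56 − 0.87)/2 = 2.845 m; q_2 = 0.31 × 1.44 × 2.845 = 1.270 m³/s
w_3 = (7.64 − 5.92)/2 = 0.86 m; q_3 = 0.34 × 0.84 × 0.86 = 0.2456 m³/s
w_4 = (7.64 − 6.56)/2 = 0.54 m; q_4 = 0.17 × 0.37 × 0.54 = 0.03397 m³/s
Q = Σ qᵢ = 1.724 m³/s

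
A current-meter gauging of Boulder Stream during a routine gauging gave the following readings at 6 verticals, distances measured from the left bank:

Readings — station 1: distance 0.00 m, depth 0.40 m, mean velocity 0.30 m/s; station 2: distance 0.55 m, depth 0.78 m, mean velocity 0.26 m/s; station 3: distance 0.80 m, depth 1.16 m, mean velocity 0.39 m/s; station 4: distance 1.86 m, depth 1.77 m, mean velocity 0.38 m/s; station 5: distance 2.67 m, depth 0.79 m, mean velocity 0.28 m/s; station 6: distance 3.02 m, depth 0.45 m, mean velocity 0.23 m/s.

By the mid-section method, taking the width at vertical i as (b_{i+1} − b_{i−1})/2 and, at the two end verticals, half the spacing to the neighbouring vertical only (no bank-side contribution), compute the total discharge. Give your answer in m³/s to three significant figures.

w_1 = (0.55 − 0.00)/2 = 0.275 m; q_1 = 0.30 × 0.40 × 0.275 = 0.03300 m³/s
w_2 = (0.80 − 0.00)/2 = 0.4 m; q_2 = 0.26 × 0.78 × 0.4 = 0.08112 m³/s
w_3 = (1.86 − 0.55)/2 = 0.655 m; q_3 = 0.39 × 1.16 × 0.655 = 0.2963 m³/s
w_4 = (2.67 − 0.80)/2 = 0.935 m; q_4 = 0.38 × 1.77 × 0.935 = 0.6289 m³/s
w_5 = (3.02 − 1.86)/2 = 0.58 m; q_5 = 0.28 × 0.79 × 0.58 = 0.1283 m³/s
w_6 = (3.02 − 2.67)/2 = 0.175 m; q_6 = 0.23 × 0.45 × 0.175 = 0.01811 m³/s
Q = Σ qᵢ = 1.186 m³/s

1.19 m³/s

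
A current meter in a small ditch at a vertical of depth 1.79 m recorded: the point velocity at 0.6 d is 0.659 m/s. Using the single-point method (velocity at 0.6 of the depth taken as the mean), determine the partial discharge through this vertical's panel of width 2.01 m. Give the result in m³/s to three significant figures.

2.37 m³/s

v̄ = v₀.₆ = 0.659 m/s
q = v̄ × d × w = 0.6590 × 1.79 × 2.01 = 2.371 m³/s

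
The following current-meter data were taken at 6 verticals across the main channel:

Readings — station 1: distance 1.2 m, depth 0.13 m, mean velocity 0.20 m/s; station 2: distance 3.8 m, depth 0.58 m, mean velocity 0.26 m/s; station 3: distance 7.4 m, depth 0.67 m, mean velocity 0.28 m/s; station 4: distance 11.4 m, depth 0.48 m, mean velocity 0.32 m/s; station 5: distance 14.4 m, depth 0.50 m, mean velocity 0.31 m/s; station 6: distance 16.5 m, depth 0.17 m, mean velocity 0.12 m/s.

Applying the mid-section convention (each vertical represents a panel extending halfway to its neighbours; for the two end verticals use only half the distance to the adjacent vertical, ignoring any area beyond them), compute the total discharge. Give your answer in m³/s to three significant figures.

2.17 m³/s

w_1 = (3.8 − 1.2)/2 = 1.3 m; q_1 = 0.20 × 0.13 × 1.3 = 0.03380 m³/s
w_2 = (7.4 − 1.2)/2 = 3.1 m; q_2 = 0.26 × 0.58 × 3.1 = 0.4675 m³/s
w_3 = (11.4 − 3.8)/2 = 3.8 m; q_3 = 0.28 × 0.67 × 3.8 = 0.7129 m³/s
w_4 = (14.4 − 7.4)/2 = 3.5 m; q_4 = 0.32 × 0.48 × 3.5 = 0.5376 m³/s
w_5 = (16.5 − 11.4)/2 = 2.55 m; q_5 = 0.31 × 0.50 × 2.55 = 0.3953 m³/s
w_6 = (16.5 − 14.4)/2 = 1.05 m; q_6 = 0.12 × 0.17 × 1.05 = 0.02142 m³/s
Q = Σ qᵢ = 2.168 m³/s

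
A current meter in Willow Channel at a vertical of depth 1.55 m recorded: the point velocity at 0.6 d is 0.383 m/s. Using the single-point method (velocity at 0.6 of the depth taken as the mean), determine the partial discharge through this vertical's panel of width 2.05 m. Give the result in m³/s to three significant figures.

1.22 m³/s

v̄ = v₀.₆ = 0.383 m/s
q = v̄ × d × w = 0.3830 × 1.55 × 2.05 = 1.217 m³/s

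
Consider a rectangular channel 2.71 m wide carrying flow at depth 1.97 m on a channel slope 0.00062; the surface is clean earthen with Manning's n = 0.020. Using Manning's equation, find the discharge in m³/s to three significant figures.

A = b·y = 2.71 × 1.97 = 5.339 m²
P = b + 2y = 2.71 + 2×1.97 = 6.650 m
R = A/P = 5.339/6.650 = 0.8028 m
Q = (1/n)·A·R^(2/3)·S^(1/2) = (1/0.020) × 5.339 × 0.8028^(2/3) × 0.00062^(1/2) = 5.741 m³/s

5.74 m³/s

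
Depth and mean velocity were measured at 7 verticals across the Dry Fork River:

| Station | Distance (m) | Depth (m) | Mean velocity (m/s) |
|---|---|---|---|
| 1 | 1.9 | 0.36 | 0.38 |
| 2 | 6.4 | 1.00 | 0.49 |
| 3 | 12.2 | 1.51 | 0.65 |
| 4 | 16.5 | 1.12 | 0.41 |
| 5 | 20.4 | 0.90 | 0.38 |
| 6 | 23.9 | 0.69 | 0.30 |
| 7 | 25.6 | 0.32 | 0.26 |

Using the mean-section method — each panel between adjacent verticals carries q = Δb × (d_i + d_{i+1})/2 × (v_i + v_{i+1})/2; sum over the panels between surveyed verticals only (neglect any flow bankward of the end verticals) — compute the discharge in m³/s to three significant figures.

11.2 m³/s

Panel 1-2: Δb = 4.5 m, d̄ = (0.36+1.00)/2 = 0.68, v̄ = (0.38+0.49)/2 = 0.435 → q = 4.5×0.68×0.435 = 1.331 m³/s
Panel 2-3: Δb = 5.8 m, d̄ = (1.00+1.51)/2 = 1.255, v̄ = (0.49+0.65)/2 = 0.57 → q = 5.8×1.255×0.57 = 4.149 m³/s
Panel 3-4: Δb = 4.3 m, d̄ = (1.51+1.12)/2 = 1.315, v̄ = (0.65+0.41)/2 = 0.53 → q = 4.3×1.315×0.53 = 2.997 m³/s
Panel 4-5: Δb = 3.9 m, d̄ = (1.12+0.90)/2 = 1.01, v̄ = (0.41+0.38)/2 = 0.395 → q = 3.9×1.01×0.395 = 1.556 m³/s
Panel 5-6: Δb = 3.5 m, d̄ = (0.90+0.69)/2 = 0.795, v̄ = (0.38+0.30)/2 = 0.34 → q = 3.5×0.795×0.34 = 0.9461 m³/s
Panel 6-7: Δb = 1.7 m, d̄ = (0.69+0.32)/2 = 0.505, v̄ = (0.30+0.26)/2 = 0.28 → q = 1.7×0.505×0.28 = 0.2404 m³/s
Q = Σ q = 11.22 m³/s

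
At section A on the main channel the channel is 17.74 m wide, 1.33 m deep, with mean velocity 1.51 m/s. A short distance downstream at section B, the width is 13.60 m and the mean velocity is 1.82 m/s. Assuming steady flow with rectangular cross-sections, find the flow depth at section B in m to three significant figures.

1.44 m

Q = A₁V₁ = (17.74×1.33) × 1.51 = 35.63 m³/s
d₂ = Q/(b₂ V₂) = 35.63/(13.60×1.82) = 1.439 m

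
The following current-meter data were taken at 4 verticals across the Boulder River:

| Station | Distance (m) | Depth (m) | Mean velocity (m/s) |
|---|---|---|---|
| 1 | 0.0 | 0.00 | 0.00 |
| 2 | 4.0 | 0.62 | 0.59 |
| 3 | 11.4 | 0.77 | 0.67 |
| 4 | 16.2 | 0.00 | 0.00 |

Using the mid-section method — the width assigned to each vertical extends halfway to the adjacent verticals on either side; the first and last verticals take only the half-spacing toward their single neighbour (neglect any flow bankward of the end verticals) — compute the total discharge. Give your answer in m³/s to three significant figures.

w_2 = (11.4 − 0.0)/2 = 5.7 m; q_2 = 0.59 × 0.62 × 5.7 = 2.085 m³/s
w_3 = (16.2 − 4.0)/2 = 6.1 m; q_3 = 0.67 × 0.77 × 6.1 = 3.147 m³/s
Stations 1, 4 contribute zero (depth or velocity is 0).
Q = Σ qᵢ = 5.232 m³/s

5.23 m³/s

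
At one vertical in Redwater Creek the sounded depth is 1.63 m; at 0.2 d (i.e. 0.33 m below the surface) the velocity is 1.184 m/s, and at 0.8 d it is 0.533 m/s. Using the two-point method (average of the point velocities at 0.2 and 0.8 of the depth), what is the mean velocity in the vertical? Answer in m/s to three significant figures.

v̄ = (1.184 + 0.533) / 2 = 0.8585 m/s

0.859 m/s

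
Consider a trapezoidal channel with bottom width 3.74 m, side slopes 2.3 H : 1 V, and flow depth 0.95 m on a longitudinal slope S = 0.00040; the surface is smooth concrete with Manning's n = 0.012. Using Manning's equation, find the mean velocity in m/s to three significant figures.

A = (b + z·y)·y = (3.74 + 2.3×0.95)×0.95 = 5.629 m²
P = b + 2y√(1+z²) = 3.74 + 2×0.95×√(1+2.3²) = 8.505 m
R = A/P = 5.629/8.505 = 0.6618 m
Q = (1/n)·A·R^(2/3)·S^(1/2) = (1/0.012) × 5.629 × 0.6618^(2/3) × 0.00040^(1/2) = 7.124 m³/s
V = Q/A = 7.124/5.629 = 1.266 m/s

1.27 m/s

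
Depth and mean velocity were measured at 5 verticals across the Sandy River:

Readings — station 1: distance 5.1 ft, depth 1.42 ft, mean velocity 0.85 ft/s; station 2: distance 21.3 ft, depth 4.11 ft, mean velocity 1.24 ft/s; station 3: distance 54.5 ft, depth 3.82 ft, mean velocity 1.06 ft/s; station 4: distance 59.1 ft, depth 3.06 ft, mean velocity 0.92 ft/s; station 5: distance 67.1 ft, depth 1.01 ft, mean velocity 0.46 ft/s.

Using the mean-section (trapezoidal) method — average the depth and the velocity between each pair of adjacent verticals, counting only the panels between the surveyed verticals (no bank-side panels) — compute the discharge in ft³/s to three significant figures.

Panel 1-2: Δb = 16.2 ft, d̄ = (1.42+4.11)/2 = 2.765, v̄ = (0.85+1.24)/2 = 1.045 → q = 16.2×2.765×1.045 = 46.81 ft³/s
Panel 2-3: Δb = 33.2 ft, d̄ = (4.11+3.82)/2 = 3.965, v̄ = (1.24+1.06)/2 = 1.15 → q = 33.2×3.965×1.15 = 151.4 ft³/s
Panel 3-4: Δb = 4.6 ft, d̄ = (3.82+3.06)/2 = 3.44, v̄ = (1.06+0.92)/2 = 0.99 → q = 4.6×3.44×0.99 = 15.67 ft³/s
Panel 4-5: Δb = 8 ft, d̄ = (3.06+1.01)/2 = 2.035, v̄ = (0.92+0.46)/2 = 0.69 → q = 8×2.035×0.69 = 11.23 ft³/s
Q = Σ q = 225.1 ft³/s

225 ft³/s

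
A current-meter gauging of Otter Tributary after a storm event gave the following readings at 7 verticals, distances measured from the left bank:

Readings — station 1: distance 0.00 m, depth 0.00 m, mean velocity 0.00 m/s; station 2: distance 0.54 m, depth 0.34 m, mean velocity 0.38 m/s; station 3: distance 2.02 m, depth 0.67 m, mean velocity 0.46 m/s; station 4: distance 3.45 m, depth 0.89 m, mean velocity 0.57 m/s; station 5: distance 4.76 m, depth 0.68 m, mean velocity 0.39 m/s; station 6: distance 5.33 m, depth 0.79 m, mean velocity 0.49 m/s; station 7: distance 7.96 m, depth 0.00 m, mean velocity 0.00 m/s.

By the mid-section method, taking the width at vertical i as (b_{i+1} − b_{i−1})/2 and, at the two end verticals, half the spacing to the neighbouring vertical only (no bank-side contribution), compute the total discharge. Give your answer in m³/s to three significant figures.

w_2 = (2.02 − 0.00)/2 = 1.01 m; q_2 = 0.38 × 0.34 × 1.01 = 0.1305 m³/s
w_3 = (3.45 − 0.54)/2 = 1.455 m; q_3 = 0.46 × 0.67 × 1.455 = 0.4484 m³/s
w_4 = (4.76 − 2.02)/2 = 1.37 m; q_4 = 0.57 × 0.89 × 1.37 = 0.6950 m³/s
w_5 = (5.33 − 3.45)/2 = 0.94 m; q_5 = 0.39 × 0.68 × 0.94 = 0.2493 m³/s
w_6 = (7.96 − 4.76)/2 = 1.6 m; q_6 = 0.49 × 0.79 × 1.6 = 0.6194 m³/s
Stations 1, 7 contribute zero (depth or velocity is 0).
Q = Σ qᵢ = 2.143 m³/s

2.14 m³/s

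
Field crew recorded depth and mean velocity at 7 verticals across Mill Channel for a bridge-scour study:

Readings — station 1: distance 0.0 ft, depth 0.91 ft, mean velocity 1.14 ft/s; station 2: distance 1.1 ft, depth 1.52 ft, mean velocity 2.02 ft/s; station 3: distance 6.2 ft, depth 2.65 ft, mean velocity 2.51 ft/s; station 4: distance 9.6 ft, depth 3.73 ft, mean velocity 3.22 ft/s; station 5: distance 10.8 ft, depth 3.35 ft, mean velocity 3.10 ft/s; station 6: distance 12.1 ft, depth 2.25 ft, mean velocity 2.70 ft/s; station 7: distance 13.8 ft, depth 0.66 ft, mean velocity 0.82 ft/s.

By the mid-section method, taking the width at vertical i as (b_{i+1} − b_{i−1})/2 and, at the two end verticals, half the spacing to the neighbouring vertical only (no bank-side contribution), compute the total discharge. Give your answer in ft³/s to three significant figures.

w_1 = (1.1 − 0.0)/2 = 0.55 ft; q_1 = 1.14 × 0.91 × 0.55 = 0.5706 ft³/s
w_2 = (6.2 − 0.0)/2 = 3.1 ft; q_2 = 2.02 × 1.52 × 3.1 = 9.518 ft³/s
w_3 = (9.6 − 1.1)/2 = 4.25 ft; q_3 = 2.51 × 2.65 × 4.25 = 28.27 ft³/s
w_4 = (10.8 − 6.2)/2 = 2.3 ft; q_4 = 3.22 × 3.73 × 2.3 = 27.62 ft³/s
w_5 = (12.1 − 9.6)/2 = 1.25 ft; q_5 = 3.10 × 3.35 × 1.25 = 12.98 ft³/s
w_6 = (13.8 − 10.8)/2 = 1.5 ft; q_6 = 2.70 × 2.25 × 1.5 = 9.113 ft³/s
w_7 = (13.8 − 12.1)/2 = 0.85 ft; q_7 = 0.82 × 0.66 × 0.85 = 0.4600 ft³/s
Q = Σ qᵢ = 88.54 ft³/s

88.5 ft³/s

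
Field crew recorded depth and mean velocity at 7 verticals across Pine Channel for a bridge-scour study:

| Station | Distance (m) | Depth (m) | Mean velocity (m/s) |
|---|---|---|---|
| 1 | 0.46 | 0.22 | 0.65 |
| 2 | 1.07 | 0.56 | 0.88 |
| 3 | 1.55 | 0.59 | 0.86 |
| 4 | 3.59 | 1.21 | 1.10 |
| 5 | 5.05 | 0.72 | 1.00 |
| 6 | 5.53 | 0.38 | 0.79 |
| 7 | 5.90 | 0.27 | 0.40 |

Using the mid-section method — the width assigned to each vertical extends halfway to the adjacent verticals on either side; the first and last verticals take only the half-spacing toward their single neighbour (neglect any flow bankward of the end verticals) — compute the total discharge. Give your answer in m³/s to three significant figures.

4.13 m³/s

w_1 = (1.07 − 0.46)/2 = 0.305 m; q_1 = 0.65 × 0.22 × 0.305 = 0.04362 m³/s
w_2 = (1.55 − 0.46)/2 = 0.545 m; q_2 = 0.88 × 0.56 × 0.545 = 0.2686 m³/s
w_3 = (3.59 − 1.07)/2 = 1.26 m; q_3 = 0.86 × 0.59 × 1.26 = 0.6393 m³/s
w_4 = (5.05 − 1.55)/2 = 1.75 m; q_4 = 1.10 × 1.21 × 1.75 = 2.329 m³/s
w_5 = (5.53 − 3.59)/2 = 0.97 m; q_5 = 1.00 × 0.72 × 0.97 = 0.6984 m³/s
w_6 = (5.90 − 5.05)/2 = 0.425 m; q_6 = 0.79 × 0.38 × 0.425 = 0.1276 m³/s
w_7 = (5.90 − 5.53)/2 = 0.185 m; q_7 = 0.40 × 0.27 × 0.185 = 0.01998 m³/s
Q = Σ qᵢ = 4.127 m³/s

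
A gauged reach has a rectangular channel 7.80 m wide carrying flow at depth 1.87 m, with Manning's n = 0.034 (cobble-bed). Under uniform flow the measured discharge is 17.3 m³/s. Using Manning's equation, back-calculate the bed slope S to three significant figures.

A = b·y = 7.80 × 1.87 = 14.59 m²
P = b + 2y = 7.80 + 2×1.87 = 11.54 m
R = A/P = 14.59/11.54 = 1.264 m
S = (Q·n / (1·A·R^(2/3)))² = (17.3×0.034 / (1×14.59×1.169))² = 0.001190

0.00119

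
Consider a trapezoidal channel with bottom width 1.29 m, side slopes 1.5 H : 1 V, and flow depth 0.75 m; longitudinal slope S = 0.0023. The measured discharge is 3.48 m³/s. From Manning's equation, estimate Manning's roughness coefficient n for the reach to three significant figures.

A = (b + z·y)·y = (1.29 + 1.5×0.75)×0.75 = 1.811 m²
P = b + 2y√(1+z²) = 1.29 + 2×0.75×√(1+1.5²) = 3.994 m
R = A/P = 1.811/3.994 = 0.4535 m
n = (1/Q)·A·R^(2/3)·S^(1/2) = (1/3.48) × 1.811 × 0.5902 × 0.04796 = 0.01473

0.0147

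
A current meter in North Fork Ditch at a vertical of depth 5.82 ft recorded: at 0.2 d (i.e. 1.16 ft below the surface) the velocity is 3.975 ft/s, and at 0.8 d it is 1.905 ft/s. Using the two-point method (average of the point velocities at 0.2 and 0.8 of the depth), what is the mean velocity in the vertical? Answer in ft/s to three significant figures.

2.94 ft/s

v̄ = (3.975 + 1.905) / 2 = 2.940 ft/s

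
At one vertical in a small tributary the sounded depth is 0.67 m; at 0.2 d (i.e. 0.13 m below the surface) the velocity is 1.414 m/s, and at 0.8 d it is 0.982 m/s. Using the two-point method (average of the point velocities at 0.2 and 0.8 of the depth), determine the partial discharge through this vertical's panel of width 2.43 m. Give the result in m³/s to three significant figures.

1.95 m³/s

v̄ = (1.414 + 0.982) / 2 = 1.198 m/s
q = v̄ × d × w = 1.198 × 0.67 × 2.43 = 1.950 m³/s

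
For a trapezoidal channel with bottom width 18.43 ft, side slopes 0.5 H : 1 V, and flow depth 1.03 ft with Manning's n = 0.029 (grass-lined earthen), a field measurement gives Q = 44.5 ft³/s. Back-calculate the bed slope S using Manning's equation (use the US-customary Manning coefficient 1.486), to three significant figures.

A = (b + z·y)·y = (18.43 + 0.5×1.03)×1.03 = 19.51 ft²
P = b + 2y√(1+z²) = 18.43 + 2×1.03×√(1+0.5²) = 20.73 ft
R = A/P = 19.51/20.73 = 0.9412 ft
S = (Q·n / (1.486·A·R^(2/3)))² = (44.5×0.029 / (1.486×19.51×0.9604))² = 0.002147

0.00215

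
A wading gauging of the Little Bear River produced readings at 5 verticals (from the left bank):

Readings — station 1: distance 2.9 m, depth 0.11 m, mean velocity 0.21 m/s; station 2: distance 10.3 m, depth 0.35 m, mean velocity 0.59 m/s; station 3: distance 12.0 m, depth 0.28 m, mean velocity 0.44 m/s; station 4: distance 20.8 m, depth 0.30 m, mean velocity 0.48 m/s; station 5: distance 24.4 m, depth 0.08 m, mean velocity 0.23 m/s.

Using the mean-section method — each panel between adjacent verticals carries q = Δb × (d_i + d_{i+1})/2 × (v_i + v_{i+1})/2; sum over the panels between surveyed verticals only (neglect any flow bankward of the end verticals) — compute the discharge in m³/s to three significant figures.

Panel 1-2: Δb = 7.4 m, d̄ = (0.11+0.35)/2 = 0.23, v̄ = (0.21+0.59)/2 = 0.4 → q = 7.4×0.23×0.4 = 0.6808 m³/s
Panel 2-3: Δb = 1.7 m, d̄ = (0.35+0.28)/2 = 0.315, v̄ = (0.59+0.44)/2 = 0.515 → q = 1.7×0.315×0.515 = 0.2758 m³/s
Panel 3-4: Δb = 8.8 m, d̄ = (0.28+0.30)/2 = 0.29, v̄ = (0.44+0.48)/2 = 0.46 → q = 8.8×0.29×0.46 = 1.174 m³/s
Panel 4-5: Δb = 3.6 m, d̄ = (0.30+0.08)/2 = 0.19, v̄ = (0.48+0.23)/2 = 0.355 → q = 3.6×0.19×0.355 = 0.2428 m³/s
Q = Σ q = 2.373 m³/s

2.37 m³/s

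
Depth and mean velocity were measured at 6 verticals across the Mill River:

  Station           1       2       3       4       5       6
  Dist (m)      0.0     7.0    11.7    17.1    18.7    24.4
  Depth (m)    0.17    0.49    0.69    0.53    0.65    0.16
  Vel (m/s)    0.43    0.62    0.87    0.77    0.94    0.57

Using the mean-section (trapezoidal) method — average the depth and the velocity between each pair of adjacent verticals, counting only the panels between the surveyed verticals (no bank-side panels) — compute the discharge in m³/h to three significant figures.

30700 m³/h

Panel 1-2: Δb = 7 m, d̄ = (0.17+0.49)/2 = 0.33, v̄ = (0.43+0.62)/2 = 0.525 → q = 7×0.33×0.525 = 1.213 m³/s
Panel 2-3: Δb = 4.7 m, d̄ = (0.49+0.69)/2 = 0.59, v̄ = (0.62+0.87)/2 = 0.745 → q = 4.7×0.59×0.745 = 2.066 m³/s
Panel 3-4: Δb = 5.4 m, d̄ = (0.69+0.53)/2 = 0.61, v̄ = (0.87+0.77)/2 = 0.82 → q = 5.4×0.61×0.82 = 2.701 m³/s
Panel 4-5: Δb = 1.6 m, d̄ = (0.53+0.65)/2 = 0.59, v̄ = (0.77+0.94)/2 = 0.855 → q = 1.6×0.59×0.855 = 0.8071 m³/s
Panel 5-6: Δb = 5.7 m, d̄ = (0.65+0.16)/2 = 0.405, v̄ = (0.94+0.57)/2 = 0.755 → q = 5.7×0.405×0.755 = 1.743 m³/s
Q = Σ q = 8.530 m³/s
= 8.530 × 3600 = 30710 m³/h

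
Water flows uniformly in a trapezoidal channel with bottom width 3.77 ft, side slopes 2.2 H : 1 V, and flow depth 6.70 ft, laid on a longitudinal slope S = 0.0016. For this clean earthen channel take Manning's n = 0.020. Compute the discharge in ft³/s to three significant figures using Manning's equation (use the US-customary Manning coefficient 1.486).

838 ft³/s

A = (b + z·y)·y = (3.77 + 2.2×6.70)×6.70 = 124.0 ft²
P = b + 2y√(1+z²) = 3.77 + 2×6.70×√(1+2.2²) = 36.15 ft
R = A/P = 124.0/36.15 = 3.430 ft
Q = (1.486/n)·A·R^(2/3)·S^(1/2) = (1.486/0.020) × 124.0 × 3.430^(2/3) × 0.0016^(1/2) = 838.3 ft³/s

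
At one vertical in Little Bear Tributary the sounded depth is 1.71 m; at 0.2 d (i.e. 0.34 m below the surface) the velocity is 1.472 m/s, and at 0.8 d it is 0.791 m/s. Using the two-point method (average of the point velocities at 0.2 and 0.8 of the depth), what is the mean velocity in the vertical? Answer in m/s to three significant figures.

1.13 m/s

v̄ = (1.472 + 0.791) / 2 = 1.132 m/s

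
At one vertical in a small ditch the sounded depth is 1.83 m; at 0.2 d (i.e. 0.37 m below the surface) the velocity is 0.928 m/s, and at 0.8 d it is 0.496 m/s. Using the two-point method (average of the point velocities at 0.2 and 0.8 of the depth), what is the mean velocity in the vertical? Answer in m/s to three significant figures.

v̄ = (0.928 + 0.496) / 2 = 0.7120 m/s

0.712 m/s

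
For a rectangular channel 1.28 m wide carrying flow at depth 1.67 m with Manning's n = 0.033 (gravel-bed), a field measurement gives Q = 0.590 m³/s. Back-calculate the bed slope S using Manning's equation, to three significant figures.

0.000232

A = b·y = 1.28 × 1.67 = 2.138 m²
P = b + 2y = 1.28 + 2×1.67 = 4.620 m
R = A/P = 2.138/4.620 = 0.4627 m
S = (Q·n / (1·A·R^(2/3)))² = (0.590×0.033 / (1×2.138×0.5982))² = 0.0002318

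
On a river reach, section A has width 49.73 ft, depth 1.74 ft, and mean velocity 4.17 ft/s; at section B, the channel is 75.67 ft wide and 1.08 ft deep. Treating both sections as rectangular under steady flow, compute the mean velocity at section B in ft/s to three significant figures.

4.42 ft/s

Q = A₁V₁ = (49.73×1.74) × 4.17 = 360.8 ft³/s
A₂ = 75.67 × 1.08 = 81.72 ft²
V₂ = Q/A₂ = 360.8/81.72 = 4.415 ft/s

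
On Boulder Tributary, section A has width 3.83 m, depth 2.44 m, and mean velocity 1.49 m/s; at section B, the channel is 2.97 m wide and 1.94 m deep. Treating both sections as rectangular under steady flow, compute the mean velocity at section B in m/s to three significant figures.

Q = A₁V₁ = (3.83×2.44) × 1.49 = 13.92 m³/s
A₂ = 2.97 × 1.94 = 5.762 m²
V₂ = Q/A₂ = 13.92/5.762 = 2.417 m/s

2.42 m/s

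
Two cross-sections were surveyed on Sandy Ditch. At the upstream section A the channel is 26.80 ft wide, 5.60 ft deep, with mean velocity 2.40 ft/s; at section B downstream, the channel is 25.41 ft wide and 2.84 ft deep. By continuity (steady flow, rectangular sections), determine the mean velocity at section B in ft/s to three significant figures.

4.99 ft/s

Q = A₁V₁ = (26.80×5.60) × 2.40 = 360.2 ft³/s
A₂ = 25.41 × 2.84 = 72.16 ft²
V₂ = Q/A₂ = 360.2/72.16 = 4.991 ft/s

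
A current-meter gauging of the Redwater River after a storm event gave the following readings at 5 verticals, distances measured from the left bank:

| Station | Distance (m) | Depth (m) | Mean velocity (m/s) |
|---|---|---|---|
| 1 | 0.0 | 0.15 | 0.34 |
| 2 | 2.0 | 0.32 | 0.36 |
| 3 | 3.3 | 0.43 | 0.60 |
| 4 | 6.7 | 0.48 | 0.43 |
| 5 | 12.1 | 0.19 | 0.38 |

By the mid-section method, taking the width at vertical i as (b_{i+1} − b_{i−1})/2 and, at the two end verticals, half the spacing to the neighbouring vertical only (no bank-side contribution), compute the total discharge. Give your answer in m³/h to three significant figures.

w_1 = (2.0 − 0.0)/2 = 1 m; q_1 = 0.34 × 0.15 × 1 = 0.05100 m³/s
w_2 = (3.3 − 0.0)/2 = 1.65 m; q_2 = 0.36 × 0.32 × 1.65 = 0.1901 m³/s
w_3 = (6.7 − 2.0)/2 = 2.35 m; q_3 = 0.60 × 0.43 × 2.35 = 0.6063 m³/s
w_4 = (12.1 − 3.3)/2 = 4.4 m; q_4 = 0.43 × 0.48 × 4.4 = 0.9082 m³/s
w_5 = (12.1 − 6.7)/2 = 2.7 m; q_5 = 0.38 × 0.19 × 2.7 = 0.1949 m³/s
Q = Σ qᵢ = 1.950 m³/s
= 1.950 × 3600 = 7022 m³/h

7020 m³/h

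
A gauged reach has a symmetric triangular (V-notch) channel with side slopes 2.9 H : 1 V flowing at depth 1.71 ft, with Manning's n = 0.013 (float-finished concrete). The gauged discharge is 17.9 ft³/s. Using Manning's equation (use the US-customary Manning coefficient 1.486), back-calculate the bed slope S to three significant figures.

A = z·y² = 2.9×1.71² = 8.480 ft²
P = 2y√(1+z²) = 2×1.71×√(1+2.9²) = 10.49 ft
R = A/P = 8.480/10.49 = 0.8083 ft
S = (Q·n / (1.486·A·R^(2/3)))² = (17.9×0.013 / (1.486×8.480×0.8677))² = 0.0004529

0.000453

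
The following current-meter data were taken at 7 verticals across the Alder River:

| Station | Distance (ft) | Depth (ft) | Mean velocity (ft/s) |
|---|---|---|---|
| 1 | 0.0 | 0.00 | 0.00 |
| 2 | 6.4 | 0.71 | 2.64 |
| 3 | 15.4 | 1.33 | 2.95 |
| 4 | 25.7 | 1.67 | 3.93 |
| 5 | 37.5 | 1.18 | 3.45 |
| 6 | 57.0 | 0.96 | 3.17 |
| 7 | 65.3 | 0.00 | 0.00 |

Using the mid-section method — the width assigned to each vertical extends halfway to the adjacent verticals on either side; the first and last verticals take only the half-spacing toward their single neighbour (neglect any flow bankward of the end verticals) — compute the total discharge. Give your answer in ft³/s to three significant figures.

w_2 = (15.4 − 0.0)/2 = 7.7 ft; q_2 = 2.64 × 0.71 × 7.7 = 14.43 ft³/s
w_3 = (25.7 − 6.4)/2 = 9.65 ft; q_3 = 2.95 × 1.33 × 9.65 = 37.86 ft³/s
w_4 = (37.5 − 15.4)/2 = 11.05 ft; q_4 = 3.93 × 1.67 × 11.05 = 72.52 ft³/s
w_5 = (57.0 − 25.7)/2 = 15.65 ft; q_5 = 3.45 × 1.18 × 15.65 = 63.71 ft³/s
w_6 = (65.3 − 37.5)/2 = 13.9 ft; q_6 = 3.17 × 0.96 × 13.9 = 42.30 ft³/s
Stations 1, 7 contribute zero (depth or velocity is 0).
Q = Σ qᵢ = 230.8 ft³/s

231 ft³/s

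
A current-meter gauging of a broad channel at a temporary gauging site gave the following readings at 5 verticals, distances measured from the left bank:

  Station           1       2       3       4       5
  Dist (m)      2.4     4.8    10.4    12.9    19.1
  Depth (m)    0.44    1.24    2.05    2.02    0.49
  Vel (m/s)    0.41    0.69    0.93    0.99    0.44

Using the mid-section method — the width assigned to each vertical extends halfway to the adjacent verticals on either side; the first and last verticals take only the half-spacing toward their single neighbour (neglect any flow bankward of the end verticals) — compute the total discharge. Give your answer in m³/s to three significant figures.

w_1 = (4.8 − 2.4)/2 = 1.2 m; q_1 = 0.41 × 0.44 × 1.2 = 0.2165 m³/s
w_2 = (10.4 − 2.4)/2 = 4 m; q_2 = 0.69 × 1.24 × 4 = 3.422 m³/s
w_3 = (12.9 − 4.8)/2 = 4.05 m; q_3 = 0.93 × 2.05 × 4.05 = 7.721 m³/s
w_4 = (19.1 − 10.4)/2 = 4.35 m; q_4 = 0.99 × 2.02 × 4.35 = 8.699 m³/s
w_5 = (19.1 − 12.9)/2 = 3.1 m; q_5 = 0.44 × 0.49 × 3.1 = 0.6684 m³/s
Q = Σ qᵢ = 20.73 m³/s

20.7 m³/s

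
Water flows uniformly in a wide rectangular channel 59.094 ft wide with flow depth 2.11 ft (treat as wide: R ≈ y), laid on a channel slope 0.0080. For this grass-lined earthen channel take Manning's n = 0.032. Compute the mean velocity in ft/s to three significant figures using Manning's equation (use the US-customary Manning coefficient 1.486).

A = b·y = 59.094 × 2.11 = 124.7 ft²
Wide channel: R ≈ y = 2.11 ft
Q = (1.486/n)·A·R^(2/3)·S^(1/2) = (1.486/0.032) × 124.7 × 2.110^(2/3) × 0.0080^(1/2) = 852.0 ft³/s
V = Q/A = 852.0/124.7 = 6.833 ft/s

6.83 ft/s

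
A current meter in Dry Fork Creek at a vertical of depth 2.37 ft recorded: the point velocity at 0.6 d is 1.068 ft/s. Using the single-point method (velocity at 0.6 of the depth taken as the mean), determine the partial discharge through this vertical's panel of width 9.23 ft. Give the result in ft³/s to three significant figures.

v̄ = v₀.₆ = 1.068 ft/s
q = v̄ × d × w = 1.068 × 2.37 × 9.23 = 23.36 ft³/s

23.4 ft³/s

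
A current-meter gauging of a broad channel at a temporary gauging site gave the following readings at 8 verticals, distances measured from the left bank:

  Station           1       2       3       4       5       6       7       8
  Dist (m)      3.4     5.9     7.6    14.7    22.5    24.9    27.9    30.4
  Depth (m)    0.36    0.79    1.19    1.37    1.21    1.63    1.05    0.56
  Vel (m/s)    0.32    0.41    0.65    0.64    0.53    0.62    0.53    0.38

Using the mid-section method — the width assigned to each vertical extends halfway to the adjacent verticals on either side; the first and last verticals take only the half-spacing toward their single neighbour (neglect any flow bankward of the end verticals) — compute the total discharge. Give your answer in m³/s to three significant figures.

18.6 m³/s

w_1 = (5.9 − 3.4)/2 = 1.25 m; q_1 = 0.32 × 0.36 × 1.25 = 0.1440 m³/s
w_2 = (7.6 − 3.4)/2 = 2.1 m; q_2 = 0.41 × 0.79 × 2.1 = 0.6802 m³/s
w_3 = (14.7 − 5.9)/2 = 4.4 m; q_3 = 0.65 × 1.19 × 4.4 = 3.403 m³/s
w_4 = (22.5 − 7.6)/2 = 7.45 m; q_4 = 0.64 × 1.37 × 7.45 = 6.532 m³/s
w_5 = (24.9 − 14.7)/2 = 5.1 m; q_5 = 0.53 × 1.21 × 5.1 = 3.271 m³/s
w_6 = (27.9 − 22.5)/2 = 2.7 m; q_6 = 0.62 × 1.63 × 2.7 = 2.729 m³/s
w_7 = (30.4 − 24.9)/2 = 2.75 m; q_7 = 0.53 × 1.05 × 2.75 = 1.530 m³/s
w_8 = (30.4 − 27.9)/2 = 1.25 m; q_8 = 0.38 × 0.56 × 1.25 = 0.2660 m³/s
Q = Σ qᵢ = 18.56 m³/s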